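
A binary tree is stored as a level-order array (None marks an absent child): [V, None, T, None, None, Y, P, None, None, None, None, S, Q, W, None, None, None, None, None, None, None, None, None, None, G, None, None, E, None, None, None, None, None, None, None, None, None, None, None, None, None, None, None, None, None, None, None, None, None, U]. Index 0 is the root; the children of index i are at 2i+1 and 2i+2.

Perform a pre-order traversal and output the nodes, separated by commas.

Pre-order visits the node, then its left subtree, then its right subtree.
Visit V.
At V: no left child.
At V: go right to T.
  Visit T.
  At T: go left to Y.
    Visit Y.
    At Y: go left to S.
      Visit S.
      At S: no left child.
      At S: go right to G.
        Visit G.
        At G: go left to U.
          U is a leaf — visit U.
        At G: no right child.
    At Y: go right to Q.
      Q is a leaf — visit Q.
  At T: go right to P.
    Visit P.
    At P: go left to W.
      Visit W.
      At W: go left to E.
        E is a leaf — visit E.
      At W: no right child.
    At P: no right child.

V, T, Y, S, G, U, Q, P, W, E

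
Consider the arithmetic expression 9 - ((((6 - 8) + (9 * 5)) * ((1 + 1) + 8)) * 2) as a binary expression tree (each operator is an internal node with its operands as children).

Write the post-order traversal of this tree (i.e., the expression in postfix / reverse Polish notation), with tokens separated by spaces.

Post-order on an expression tree gives postfix notation: for each operator, emit left operand, right operand, then the operator.

9 6 8 - 9 5 * + 1 1 + 8 + * 2 * -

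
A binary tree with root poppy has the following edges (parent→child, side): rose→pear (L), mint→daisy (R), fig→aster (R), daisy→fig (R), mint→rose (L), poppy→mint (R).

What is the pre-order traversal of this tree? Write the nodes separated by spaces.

Pre-order visits the node, then its left subtree, then its right subtree.
Visit poppy.
At poppy: no left child.
At poppy: go right to mint.
  Visit mint.
  At mint: go left to rose.
    Visit rose.
    At rose: go left to pear.
      pear is a leaf — visit pear.
    At rose: no right child.
  At mint: go right to daisy.
    Visit daisy.
    At daisy: no left child.
    At daisy: go right to fig.
      Visit fig.
      At fig: no left child.
      At fig: go right to aster.
        aster is a leaf — visit aster.

poppy mint rose pear daisy fig aster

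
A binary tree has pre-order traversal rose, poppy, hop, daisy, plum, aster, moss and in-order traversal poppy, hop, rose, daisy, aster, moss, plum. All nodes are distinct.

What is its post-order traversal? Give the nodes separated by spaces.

The first element of pre-order is the root; it splits in-order into left and right subtrees.
Root rose: left subtree has 2 nodes {poppy, hop}, right has 4 {daisy, aster, moss, plum}.
  Root poppy: left subtree has 0 nodes { }, right has 1 {hop}.
  Root daisy: left subtree has 0 nodes { }, right has 3 {aster, moss, plum}.
    Root plum: left subtree has 2 nodes {aster, moss}, right has 0 { }.
      Root aster: left subtree has 0 nodes { }, right has 1 {moss}.

hop poppy moss aster plum daisy rose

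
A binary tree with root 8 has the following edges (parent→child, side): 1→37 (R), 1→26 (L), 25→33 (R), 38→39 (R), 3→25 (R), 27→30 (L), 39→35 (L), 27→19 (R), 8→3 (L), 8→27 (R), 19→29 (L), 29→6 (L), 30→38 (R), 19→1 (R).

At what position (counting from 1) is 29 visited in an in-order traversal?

11

In-order visits the left subtree, then the node, then the right subtree.
At 8: go left to 3.
  At 3: no left child.
  Visit 3.
  At 3: go right to 25.
    At 25: no left child.
    Visit 25.
    At 25: go right to 33.
      33 is a leaf — visit 33.
Visit 8.
At 8: go right to 27.
  At 27: go left to 30.
    At 30: no left child.
    Visit 30.
    At 30: go right to 38.
      At 38: no left child.
      Visit 38.
      At 38: go right to 39.
        At 39: go left to 35.
          35 is a leaf — visit 35.
        Visit 39.
        At 39: no right child.
  Visit 27.
  At 27: go right to 19.
    At 19: go left to 29.
      At 29: go left to 6.
        6 is a leaf — visit 6.
      Visit 29.
      At 29: no right child.
    Visit 19.
    At 19: go right to 1.
      At 1: go left to 26.
        26 is a leaf — visit 26.
      Visit 1.
      At 1: go right to 37.
        37 is a leaf — visit 37.
Full in-order sequence: 3, 25, 33, 8, 30, 38, 35, 39, 27, 6, 29, 19, 26, 1, 37.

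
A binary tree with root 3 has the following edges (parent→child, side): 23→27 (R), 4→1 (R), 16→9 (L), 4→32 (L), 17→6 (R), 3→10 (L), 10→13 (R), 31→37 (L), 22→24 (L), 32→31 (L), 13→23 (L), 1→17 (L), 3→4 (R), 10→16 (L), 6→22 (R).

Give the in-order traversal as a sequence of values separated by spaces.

In-order visits the left subtree, then the node, then the right subtree.
At 3: go left to 10.
  At 10: go left to 16.
    At 16: go left to 9.
      9 is a leaf — visit 9.
    Visit 16.
    At 16: no right child.
  Visit 10.
  At 10: go right to 13.
    At 13: go left to 23.
      At 23: no left child.
      Visit 23.
      At 23: go right to 27.
        27 is a leaf — visit 27.
    Visit 13.
    At 13: no right child.
Visit 3.
At 3: go right to 4.
  At 4: go left to 32.
    At 32: go left to 31.
      At 31: go left to 37.
        37 is a leaf — visit 37.
      Visit 31.
      At 31: no right child.
    Visit 32.
    At 32: no right child.
  Visit 4.
  At 4: go right to 1.
    At 1: go left to 17.
      At 17: no left child.
      Visit 17.
      At 17: go right to 6.
        At 6: no left child.
        Visit 6.
        At 6: go right to 22.
          At 22: go left to 24.
            24 is a leaf — visit 24.
          Visit 22.
          At 22: no right child.
    Visit 1.
    At 1: no right child.

9 16 10 23 27 13 3 37 31 32 4 17 6 24 22 1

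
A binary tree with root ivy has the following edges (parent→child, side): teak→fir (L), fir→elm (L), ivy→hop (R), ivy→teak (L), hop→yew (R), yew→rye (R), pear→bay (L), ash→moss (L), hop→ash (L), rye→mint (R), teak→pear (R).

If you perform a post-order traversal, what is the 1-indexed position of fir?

2

Post-order visits the left subtree, then the right subtree, then the node.
At ivy: go left to teak.
  At teak: go left to fir.
    At fir: go left to elm.
      elm is a leaf — visit elm.
    At fir: no right child.
    Visit fir.
  At teak: go right to pear.
    At pear: go left to bay.
      bay is a leaf — visit bay.
    At pear: no right child.
    Visit pear.
  Visit teak.
At ivy: go right to hop.
  At hop: go left to ash.
    At ash: go left to moss.
      moss is a leaf — visit moss.
    At ash: no right child.
    Visit ash.
  At hop: go right to yew.
    At yew: no left child.
    At yew: go right to rye.
      At rye: no left child.
      At rye: go right to mint.
        mint is a leaf — visit mint.
      Visit rye.
    Visit yew.
  Visit hop.
Visit ivy.
Full post-order sequence: elm, fir, bay, pear, teak, moss, ash, mint, rye, yew, hop, ivy.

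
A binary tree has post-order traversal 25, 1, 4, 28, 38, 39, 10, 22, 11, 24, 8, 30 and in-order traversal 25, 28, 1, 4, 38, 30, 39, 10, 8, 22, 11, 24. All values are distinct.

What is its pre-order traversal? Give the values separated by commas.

30, 38, 28, 25, 4, 1, 8, 10, 39, 24, 11, 22

The last element of post-order is the root; it splits in-order into left and right subtrees.
Root 30: left subtree has 5 nodes {25, 28, 1, 4, 38}, right has 6 {39, 10, 8, 22, 11, 24}.
  Root 38: left subtree has 4 nodes {25, 28, 1, 4}, right has 0 { }.
    Root 28: left subtree has 1 node {25}, right has 2 {1, 4}.
      Root 4: left subtree has 1 node {1}, right has 0 { }.
  Root 8: left subtree has 2 nodes {39, 10}, right has 3 {22, 11, 24}.
    Root 10: left subtree has 1 node {39}, right has 0 { }.
    Root 24: left subtree has 2 nodes {22, 11}, right has 0 { }.
      Root 11: left subtree has 1 node {22}, right has 0 { }.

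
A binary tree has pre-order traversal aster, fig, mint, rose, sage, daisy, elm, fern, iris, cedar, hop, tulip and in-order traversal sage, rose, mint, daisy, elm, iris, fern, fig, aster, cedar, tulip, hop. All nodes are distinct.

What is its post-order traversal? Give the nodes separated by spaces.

sage rose iris fern elm daisy mint fig tulip hop cedar aster

The first element of pre-order is the root; it splits in-order into left and right subtrees.
Root aster: left subtree has 8 nodes {sage, rose, mint, daisy, elm, iris, fern, fig}, right has 3 {cedar, tulip, hop}.
  Root fig: left subtree has 7 nodes {sage, rose, mint, daisy, elm, iris, fern}, right has 0 { }.
    Root mint: left subtree has 2 nodes {sage, rose}, right has 4 {daisy, elm, iris, fern}.
      Root rose: left subtree has 1 node {sage}, right has 0 { }.
      Root daisy: left subtree has 0 nodes { }, right has 3 {elm, iris, fern}.
        Root elm: left subtree has 0 nodes { }, right has 2 {iris, fern}.
          Root fern: left subtree has 1 node {iris}, right has 0 { }.
  Root cedar: left subtree has 0 nodes { }, right has 2 {tulip, hop}.
    Root hop: left subtree has 1 node {tulip}, right has 0 { }.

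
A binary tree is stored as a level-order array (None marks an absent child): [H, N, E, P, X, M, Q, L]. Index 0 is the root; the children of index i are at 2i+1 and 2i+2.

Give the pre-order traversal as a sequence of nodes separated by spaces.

H N P L X E M Q

Pre-order visits the node, then its left subtree, then its right subtree.
Visit H.
At H: go left to N.
  Visit N.
  At N: go left to P.
    Visit P.
    At P: go left to L.
      L is a leaf — visit L.
    At P: no right child.
  At N: go right to X.
    X is a leaf — visit X.
At H: go right to E.
  Visit E.
  At E: go left to M.
    M is a leaf — visit M.
  At E: go right to Q.
    Q is a leaf — visit Q.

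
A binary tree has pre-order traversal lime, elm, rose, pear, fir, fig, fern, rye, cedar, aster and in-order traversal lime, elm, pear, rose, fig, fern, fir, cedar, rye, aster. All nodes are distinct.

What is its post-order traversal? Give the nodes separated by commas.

The first element of pre-order is the root; it splits in-order into left and right subtrees.
Root lime: left subtree has 0 nodes { }, right has 9 {elm, pear, rose, fig, fern, fir, cedar, rye, aster}.
  Root elm: left subtree has 0 nodes { }, right has 8 {pear, rose, fig, fern, fir, cedar, rye, aster}.
    Root rose: left subtree has 1 node {pear}, right has 6 {fig, fern, fir, cedar, rye, aster}.
      Root fir: left subtree has 2 nodes {fig, fern}, right has 3 {cedar, rye, aster}.
        Root fig: left subtree has 0 nodes { }, right has 1 {fern}.
        Root rye: left subtree has 1 node {cedar}, right has 1 {aster}.

pear, fern, fig, cedar, aster, rye, fir, rose, elm, lime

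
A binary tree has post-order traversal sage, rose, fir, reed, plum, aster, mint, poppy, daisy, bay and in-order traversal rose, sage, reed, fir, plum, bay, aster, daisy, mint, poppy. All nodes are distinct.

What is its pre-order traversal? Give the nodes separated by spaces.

The last element of post-order is the root; it splits in-order into left and right subtrees.
Root bay: left subtree has 5 nodes {rose, sage, reed, fir, plum}, right has 4 {aster, daisy, mint, poppy}.
  Root plum: left subtree has 4 nodes {rose, sage, reed, fir}, right has 0 { }.
    Root reed: left subtree has 2 nodes {rose, sage}, right has 1 {fir}.
      Root rose: left subtree has 0 nodes { }, right has 1 {sage}.
  Root daisy: left subtree has 1 node {aster}, right has 2 {mint, poppy}.
    Root poppy: left subtree has 1 node {mint}, right has 0 { }.

bay plum reed rose sage fir daisy aster poppy mint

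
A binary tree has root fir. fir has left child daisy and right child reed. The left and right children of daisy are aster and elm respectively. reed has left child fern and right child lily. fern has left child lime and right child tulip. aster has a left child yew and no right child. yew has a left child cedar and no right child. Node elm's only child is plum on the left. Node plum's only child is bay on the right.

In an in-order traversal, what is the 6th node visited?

In-order visits the left subtree, then the node, then the right subtree.
At fir: go left to daisy.
  At daisy: go left to aster.
    At aster: go left to yew.
      At yew: go left to cedar.
        cedar is a leaf — visit cedar.
      Visit yew.
      At yew: no right child.
    Visit aster.
    At aster: no right child.
  Visit daisy.
  At daisy: go right to elm.
    At elm: go left to plum.
      At plum: no left child.
      Visit plum.
      At plum: go right to bay.
        bay is a leaf — visit bay.
    Visit elm.
    At elm: no right child.
Visit fir.
At fir: go right to reed.
  At reed: go left to fern.
    At fern: go left to lime.
      lime is a leaf — visit lime.
    Visit fern.
    At fern: go right to tulip.
      tulip is a leaf — visit tulip.
  Visit reed.
  At reed: go right to lily.
    lily is a leaf — visit lily.
Full in-order sequence: cedar, yew, aster, daisy, plum, bay, elm, fir, lime, fern, tulip, reed, lily.

bay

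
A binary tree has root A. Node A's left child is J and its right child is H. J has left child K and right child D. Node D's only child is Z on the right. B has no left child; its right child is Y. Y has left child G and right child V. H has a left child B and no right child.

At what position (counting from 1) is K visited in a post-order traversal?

1

Post-order visits the left subtree, then the right subtree, then the node.
At A: go left to J.
  At J: go left to K.
    K is a leaf — visit K.
  At J: go right to D.
    At D: no left child.
    At D: go right to Z.
      Z is a leaf — visit Z.
    Visit D.
  Visit J.
At A: go right to H.
  At H: go left to B.
    At B: no left child.
    At B: go right to Y.
      At Y: go left to G.
        G is a leaf — visit G.
      At Y: go right to V.
        V is a leaf — visit V.
      Visit Y.
    Visit B.
  At H: no right child.
  Visit H.
Visit A.
Full post-order sequence: K, Z, D, J, G, V, Y, B, H, A.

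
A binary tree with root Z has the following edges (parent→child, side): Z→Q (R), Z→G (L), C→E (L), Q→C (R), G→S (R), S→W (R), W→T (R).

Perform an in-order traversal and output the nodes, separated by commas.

In-order visits the left subtree, then the node, then the right subtree.
At Z: go left to G.
  At G: no left child.
  Visit G.
  At G: go right to S.
    At S: no left child.
    Visit S.
    At S: go right to W.
      At W: no left child.
      Visit W.
      At W: go right to T.
        T is a leaf — visit T.
Visit Z.
At Z: go right to Q.
  At Q: no left child.
  Visit Q.
  At Q: go right to C.
    At C: go left to E.
      E is a leaf — visit E.
    Visit C.
    At C: no right child.

G, S, W, T, Z, Q, E, C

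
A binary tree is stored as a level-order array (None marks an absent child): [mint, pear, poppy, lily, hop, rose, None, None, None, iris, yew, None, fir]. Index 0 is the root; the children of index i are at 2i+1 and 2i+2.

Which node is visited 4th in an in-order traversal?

In-order visits the left subtree, then the node, then the right subtree.
At mint: go left to pear.
  At pear: go left to lily.
    lily is a leaf — visit lily.
  Visit pear.
  At pear: go right to hop.
    At hop: go left to iris.
      iris is a leaf — visit iris.
    Visit hop.
    At hop: go right to yew.
      yew is a leaf — visit yew.
Visit mint.
At mint: go right to poppy.
  At poppy: go left to rose.
    At rose: no left child.
    Visit rose.
    At rose: go right to fir.
      fir is a leaf — visit fir.
  Visit poppy.
  At poppy: no right child.
Full in-order sequence: lily, pear, iris, hop, yew, mint, rose, fir, poppy.

hop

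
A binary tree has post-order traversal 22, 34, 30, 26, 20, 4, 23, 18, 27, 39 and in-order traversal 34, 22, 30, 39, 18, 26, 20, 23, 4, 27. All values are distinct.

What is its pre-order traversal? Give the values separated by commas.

39, 30, 34, 22, 27, 18, 23, 20, 26, 4

The last element of post-order is the root; it splits in-order into left and right subtrees.
Root 39: left subtree has 3 nodes {34, 22, 30}, right has 6 {18, 26, 20, 23, 4, 27}.
  Root 30: left subtree has 2 nodes {34, 22}, right has 0 { }.
    Root 34: left subtree has 0 nodes { }, right has 1 {22}.
  Root 27: left subtree has 5 nodes {18, 26, 20, 23, 4}, right has 0 { }.
    Root 18: left subtree has 0 nodes { }, right has 4 {26, 20, 23, 4}.
      Root 23: left subtree has 2 nodes {26, 20}, right has 1 {4}.
        Root 20: left subtree has 1 node {26}, right has 0 { }.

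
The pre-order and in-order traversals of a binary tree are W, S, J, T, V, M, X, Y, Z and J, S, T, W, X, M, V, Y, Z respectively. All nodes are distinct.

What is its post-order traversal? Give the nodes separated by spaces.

J T S X M Z Y V W

The first element of pre-order is the root; it splits in-order into left and right subtrees.
Root W: left subtree has 3 nodes {J, S, T}, right has 5 {X, M, V, Y, Z}.
  Root S: left subtree has 1 node {J}, right has 1 {T}.
  Root V: left subtree has 2 nodes {X, M}, right has 2 {Y, Z}.
    Root M: left subtree has 1 node {X}, right has 0 { }.
    Root Y: left subtree has 0 nodes { }, right has 1 {Z}.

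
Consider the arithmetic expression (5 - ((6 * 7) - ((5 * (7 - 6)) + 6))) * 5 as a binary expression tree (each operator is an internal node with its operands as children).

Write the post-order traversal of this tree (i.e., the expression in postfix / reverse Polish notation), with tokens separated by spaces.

Post-order on an expression tree gives postfix notation: for each operator, emit left operand, right operand, then the operator.

5 6 7 * 5 7 6 - * 6 + - - 5 *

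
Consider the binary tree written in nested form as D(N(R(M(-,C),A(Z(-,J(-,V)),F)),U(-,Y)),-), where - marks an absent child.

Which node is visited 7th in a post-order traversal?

A

Post-order visits the left subtree, then the right subtree, then the node.
At D: go left to N.
  At N: go left to R.
    At R: go left to M.
      At M: no left child.
      At M: go right to C.
        C is a leaf — visit C.
      Visit M.
    At R: go right to A.
      At A: go left to Z.
        At Z: no left child.
        At Z: go right to J.
          At J: no left child.
          At J: go right to V.
            V is a leaf — visit V.
          Visit J.
        Visit Z.
      At A: go right to F.
        F is a leaf — visit F.
      Visit A.
    Visit R.
  At N: go right to U.
    At U: no left child.
    At U: go right to Y.
      Y is a leaf — visit Y.
    Visit U.
  Visit N.
At D: no right child.
Visit D.
Full post-order sequence: C, M, V, J, Z, F, A, R, Y, U, N, D.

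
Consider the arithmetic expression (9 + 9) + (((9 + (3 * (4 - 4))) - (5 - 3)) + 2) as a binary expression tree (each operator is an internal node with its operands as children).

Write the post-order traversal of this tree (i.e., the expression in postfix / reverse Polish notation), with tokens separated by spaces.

Post-order on an expression tree gives postfix notation: for each operator, emit left operand, right operand, then the operator.

9 9 + 9 3 4 4 - * + 5 3 - - 2 + +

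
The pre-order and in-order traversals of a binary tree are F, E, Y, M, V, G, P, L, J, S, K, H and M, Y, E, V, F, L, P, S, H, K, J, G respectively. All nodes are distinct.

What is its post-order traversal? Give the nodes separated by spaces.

The first element of pre-order is the root; it splits in-order into left and right subtrees.
Root F: left subtree has 4 nodes {M, Y, E, V}, right has 7 {L, P, S, H, K, J, G}.
  Root E: left subtree has 2 nodes {M, Y}, right has 1 {V}.
    Root Y: left subtree has 1 node {M}, right has 0 { }.
  Root G: left subtree has 6 nodes {L, P, S, H, K, J}, right has 0 { }.
    Root P: left subtree has 1 node {L}, right has 4 {S, H, K, J}.
      Root J: left subtree has 3 nodes {S, H, K}, right has 0 { }.
        Root S: left subtree has 0 nodes { }, right has 2 {H, K}.
          Root K: left subtree has 1 node {H}, right has 0 { }.

M Y V E L H K S J P G F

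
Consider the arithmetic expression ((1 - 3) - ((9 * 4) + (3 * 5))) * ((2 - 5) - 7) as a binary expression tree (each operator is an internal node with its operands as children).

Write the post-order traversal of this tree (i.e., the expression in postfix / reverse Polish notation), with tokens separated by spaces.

1 3 - 9 4 * 3 5 * + - 2 5 - 7 - *

Post-order on an expression tree gives postfix notation: for each operator, emit left operand, right operand, then the operator.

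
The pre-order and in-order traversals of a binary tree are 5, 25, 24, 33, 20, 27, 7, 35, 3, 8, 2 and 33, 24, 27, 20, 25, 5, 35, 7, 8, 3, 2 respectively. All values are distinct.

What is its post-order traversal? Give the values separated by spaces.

33 27 20 24 25 35 8 2 3 7 5

The first element of pre-order is the root; it splits in-order into left and right subtrees.
Root 5: left subtree has 5 nodes {33, 24, 27, 20, 25}, right has 5 {35, 7, 8, 3, 2}.
  Root 25: left subtree has 4 nodes {33, 24, 27, 20}, right has 0 { }.
    Root 24: left subtree has 1 node {33}, right has 2 {27, 20}.
      Root 20: left subtree has 1 node {27}, right has 0 { }.
  Root 7: left subtree has 1 node {35}, right has 3 {8, 3, 2}.
    Root 3: left subtree has 1 node {8}, right has 1 {2}.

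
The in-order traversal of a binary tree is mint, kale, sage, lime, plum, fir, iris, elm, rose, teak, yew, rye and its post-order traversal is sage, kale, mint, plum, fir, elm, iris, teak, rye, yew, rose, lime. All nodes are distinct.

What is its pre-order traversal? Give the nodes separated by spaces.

lime mint kale sage rose iris fir plum elm yew teak rye

The last element of post-order is the root; it splits in-order into left and right subtrees.
Root lime: left subtree has 3 nodes {mint, kale, sage}, right has 8 {plum, fir, iris, elm, rose, teak, yew, rye}.
  Root mint: left subtree has 0 nodes { }, right has 2 {kale, sage}.
    Root kale: left subtree has 0 nodes { }, right has 1 {sage}.
  Root rose: left subtree has 4 nodes {plum, fir, iris, elm}, right has 3 {teak, yew, rye}.
    Root iris: left subtree has 2 nodes {plum, fir}, right has 1 {elm}.
      Root fir: left subtree has 1 node {plum}, right has 0 { }.
    Root yew: left subtree has 1 node {teak}, right has 1 {rye}.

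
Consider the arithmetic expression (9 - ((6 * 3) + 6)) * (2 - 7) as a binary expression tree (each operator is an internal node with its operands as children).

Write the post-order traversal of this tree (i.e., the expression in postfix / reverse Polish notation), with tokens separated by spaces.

9 6 3 * 6 + - 2 7 - *

Post-order on an expression tree gives postfix notation: for each operator, emit left operand, right operand, then the operator.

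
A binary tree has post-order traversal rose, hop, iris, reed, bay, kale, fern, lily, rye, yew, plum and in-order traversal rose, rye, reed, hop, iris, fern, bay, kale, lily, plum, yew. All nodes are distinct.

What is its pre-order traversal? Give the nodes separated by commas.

The last element of post-order is the root; it splits in-order into left and right subtrees.
Root plum: left subtree has 9 nodes {rose, rye, reed, hop, iris, fern, bay, kale, lily}, right has 1 {yew}.
  Root rye: left subtree has 1 node {rose}, right has 7 {reed, hop, iris, fern, bay, kale, lily}.
    Root lily: left subtree has 6 nodes {reed, hop, iris, fern, bay, kale}, right has 0 { }.
      Root fern: left subtree has 3 nodes {reed, hop, iris}, right has 2 {bay, kale}.
        Root reed: left subtree has 0 nodes { }, right has 2 {hop, iris}.
          Root iris: left subtree has 1 node {hop}, right has 0 { }.
        Root kale: left subtree has 1 node {bay}, right has 0 { }.

plum, rye, rose, lily, fern, reed, iris, hop, kale, bay, yew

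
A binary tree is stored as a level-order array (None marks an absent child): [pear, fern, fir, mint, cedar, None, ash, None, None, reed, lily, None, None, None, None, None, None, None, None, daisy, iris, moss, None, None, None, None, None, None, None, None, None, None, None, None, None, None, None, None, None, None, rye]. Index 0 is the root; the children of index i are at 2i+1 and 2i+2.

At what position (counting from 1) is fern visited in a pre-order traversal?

2

Pre-order visits the node, then its left subtree, then its right subtree.
Visit pear.
At pear: go left to fern.
  Visit fern.
  At fern: go left to mint.
    mint is a leaf — visit mint.
  At fern: go right to cedar.
    Visit cedar.
    At cedar: go left to reed.
      Visit reed.
      At reed: go left to daisy.
        Visit daisy.
        At daisy: no left child.
        At daisy: go right to rye.
          rye is a leaf — visit rye.
      At reed: go right to iris.
        iris is a leaf — visit iris.
    At cedar: go right to lily.
      Visit lily.
      At lily: go left to moss.
        moss is a leaf — visit moss.
      At lily: no right child.
At pear: go right to fir.
  Visit fir.
  At fir: no left child.
  At fir: go right to ash.
    ash is a leaf — visit ash.
Full pre-order sequence: pear, fern, mint, cedar, reed, daisy, rye, iris, lily, moss, fir, ash.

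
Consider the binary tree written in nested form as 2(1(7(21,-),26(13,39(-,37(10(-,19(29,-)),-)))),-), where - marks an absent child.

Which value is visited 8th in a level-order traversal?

Level-order visits nodes level by level from the root, left to right within each level.
Level 0: 2
Level 1: 1
Level 2: 7, 26
Level 3: 21, 13, 39
Level 4: 37
Level 5: 10
Level 6: 19
Level 7: 29
Full level-order sequence: 2, 1, 7, 26, 21, 13, 39, 37, 10, 19, 29.

37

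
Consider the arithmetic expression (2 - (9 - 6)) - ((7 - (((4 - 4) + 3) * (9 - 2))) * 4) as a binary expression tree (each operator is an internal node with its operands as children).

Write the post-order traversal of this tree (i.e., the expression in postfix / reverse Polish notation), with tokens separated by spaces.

2 9 6 - - 7 4 4 - 3 + 9 2 - * - 4 * -

Post-order on an expression tree gives postfix notation: for each operator, emit left operand, right operand, then the operator.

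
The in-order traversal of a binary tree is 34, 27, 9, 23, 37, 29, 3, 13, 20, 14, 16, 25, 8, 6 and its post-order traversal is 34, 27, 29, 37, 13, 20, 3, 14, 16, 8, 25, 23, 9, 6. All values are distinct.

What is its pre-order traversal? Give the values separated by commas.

The last element of post-order is the root; it splits in-order into left and right subtrees.
Root 6: left subtree has 13 nodes {34, 27, 9, 23, 37, 29, 3, 13, 20, 14, 16, 25, 8}, right has 0 { }.
  Root 9: left subtree has 2 nodes {34, 27}, right has 10 {23, 37, 29, 3, 13, 20, 14, 16, 25, 8}.
    Root 27: left subtree has 1 node {34}, right has 0 { }.
    Root 23: left subtree has 0 nodes { }, right has 9 {37, 29, 3, 13, 20, 14, 16, 25, 8}.
      Root 25: left subtree has 7 nodes {37, 29, 3, 13, 20, 14, 16}, right has 1 {8}.
        Root 16: left subtree has 6 nodes {37, 29, 3, 13, 20, 14}, right has 0 { }.
          Root 14: left subtree has 5 nodes {37, 29, 3, 13, 20}, right has 0 { }.
            Root 3: left subtree has 2 nodes {37, 29}, right has 2 {13, 20}.
              Root 37: left subtree has 0 nodes { }, right has 1 {29}.
              Root 20: left subtree has 1 node {13}, right has 0 { }.

6, 9, 27, 34, 23, 25, 16, 14, 3, 37, 29, 20, 13, 8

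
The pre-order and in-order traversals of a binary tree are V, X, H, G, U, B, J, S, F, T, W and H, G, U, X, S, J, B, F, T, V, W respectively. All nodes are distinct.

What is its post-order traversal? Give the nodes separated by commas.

The first element of pre-order is the root; it splits in-order into left and right subtrees.
Root V: left subtree has 9 nodes {H, G, U, X, S, J, B, F, T}, right has 1 {W}.
  Root X: left subtree has 3 nodes {H, G, U}, right has 5 {S, J, B, F, T}.
    Root H: left subtree has 0 nodes { }, right has 2 {G, U}.
      Root G: left subtree has 0 nodes { }, right has 1 {U}.
    Root B: left subtree has 2 nodes {S, J}, right has 2 {F, T}.
      Root J: left subtree has 1 node {S}, right has 0 { }.
      Root F: left subtree has 0 nodes { }, right has 1 {T}.

U, G, H, S, J, T, F, B, X, W, V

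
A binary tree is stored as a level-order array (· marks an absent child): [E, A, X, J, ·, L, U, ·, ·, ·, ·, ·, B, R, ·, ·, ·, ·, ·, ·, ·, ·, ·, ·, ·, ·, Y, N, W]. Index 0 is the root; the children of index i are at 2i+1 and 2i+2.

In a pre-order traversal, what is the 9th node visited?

Pre-order visits the node, then its left subtree, then its right subtree.
Visit E.
At E: go left to A.
  Visit A.
  At A: go left to J.
    J is a leaf — visit J.
  At A: no right child.
At E: go right to X.
  Visit X.
  At X: go left to L.
    Visit L.
    At L: no left child.
    At L: go right to B.
      Visit B.
      At B: no left child.
      At B: go right to Y.
        Y is a leaf — visit Y.
  At X: go right to U.
    Visit U.
    At U: go left to R.
      Visit R.
      At R: go left to N.
        N is a leaf — visit N.
      At R: go right to W.
        W is a leaf — visit W.
    At U: no right child.
Full pre-order sequence: E, A, J, X, L, B, Y, U, R, N, W.

R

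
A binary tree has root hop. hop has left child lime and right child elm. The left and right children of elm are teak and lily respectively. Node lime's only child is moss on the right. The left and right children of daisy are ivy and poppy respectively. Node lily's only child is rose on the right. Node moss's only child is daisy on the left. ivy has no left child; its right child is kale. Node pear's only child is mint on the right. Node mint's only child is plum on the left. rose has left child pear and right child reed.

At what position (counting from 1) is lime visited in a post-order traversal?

Post-order visits the left subtree, then the right subtree, then the node.
At hop: go left to lime.
  At lime: no left child.
  At lime: go right to moss.
    At moss: go left to daisy.
      At daisy: go left to ivy.
        At ivy: no left child.
        At ivy: go right to kale.
          kale is a leaf — visit kale.
        Visit ivy.
      At daisy: go right to poppy.
        poppy is a leaf — visit poppy.
      Visit daisy.
    At moss: no right child.
    Visit moss.
  Visit lime.
At hop: go right to elm.
  At elm: go left to teak.
    teak is a leaf — visit teak.
  At elm: go right to lily.
    At lily: no left child.
    At lily: go right to rose.
      At rose: go left to pear.
        At pear: no left child.
        At pear: go right to mint.
          At mint: go left to plum.
            plum is a leaf — visit plum.
          At mint: no right child.
          Visit mint.
        Visit pear.
      At rose: go right to reed.
        reed is a leaf — visit reed.
      Visit rose.
    Visit lily.
  Visit elm.
Visit hop.
Full post-order sequence: kale, ivy, poppy, daisy, moss, lime, teak, plum, mint, pear, reed, rose, lily, elm, hop.

6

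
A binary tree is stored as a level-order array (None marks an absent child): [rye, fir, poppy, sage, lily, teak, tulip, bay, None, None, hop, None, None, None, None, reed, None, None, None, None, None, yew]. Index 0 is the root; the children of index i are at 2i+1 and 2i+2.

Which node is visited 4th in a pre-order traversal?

bay

Pre-order visits the node, then its left subtree, then its right subtree.
Visit rye.
At rye: go left to fir.
  Visit fir.
  At fir: go left to sage.
    Visit sage.
    At sage: go left to bay.
      Visit bay.
      At bay: go left to reed.
        reed is a leaf — visit reed.
      At bay: no right child.
    At sage: no right child.
  At fir: go right to lily.
    Visit lily.
    At lily: no left child.
    At lily: go right to hop.
      Visit hop.
      At hop: go left to yew.
        yew is a leaf — visit yew.
      At hop: no right child.
At rye: go right to poppy.
  Visit poppy.
  At poppy: go left to teak.
    teak is a leaf — visit teak.
  At poppy: go right to tulip.
    tulip is a leaf — visit tulip.
Full pre-order sequence: rye, fir, sage, bay, reed, lily, hop, yew, poppy, teak, tulip.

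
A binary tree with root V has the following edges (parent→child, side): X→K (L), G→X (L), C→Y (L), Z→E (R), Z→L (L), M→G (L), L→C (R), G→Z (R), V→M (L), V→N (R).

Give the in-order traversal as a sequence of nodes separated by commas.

K, X, G, L, Y, C, Z, E, M, V, N

In-order visits the left subtree, then the node, then the right subtree.
At V: go left to M.
  At M: go left to G.
    At G: go left to X.
      At X: go left to K.
        K is a leaf — visit K.
      Visit X.
      At X: no right child.
    Visit G.
    At G: go right to Z.
      At Z: go left to L.
        At L: no left child.
        Visit L.
        At L: go right to C.
          At C: go left to Y.
            Y is a leaf — visit Y.
          Visit C.
          At C: no right child.
      Visit Z.
      At Z: go right to E.
        E is a leaf — visit E.
  Visit M.
  At M: no right child.
Visit V.
At V: go right to N.
  N is a leaf — visit N.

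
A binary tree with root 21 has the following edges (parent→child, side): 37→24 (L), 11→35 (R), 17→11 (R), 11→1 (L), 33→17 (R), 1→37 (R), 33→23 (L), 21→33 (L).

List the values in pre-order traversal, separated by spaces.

21 33 23 17 11 1 37 24 35

Pre-order visits the node, then its left subtree, then its right subtree.
Visit 21.
At 21: go left to 33.
  Visit 33.
  At 33: go left to 23.
    23 is a leaf — visit 23.
  At 33: go right to 17.
    Visit 17.
    At 17: no left child.
    At 17: go right to 11.
      Visit 11.
      At 11: go left to 1.
        Visit 1.
        At 1: no left child.
        At 1: go right to 37.
          Visit 37.
          At 37: go left to 24.
            24 is a leaf — visit 24.
          At 37: no right child.
      At 11: go right to 35.
        35 is a leaf — visit 35.
At 21: no right child.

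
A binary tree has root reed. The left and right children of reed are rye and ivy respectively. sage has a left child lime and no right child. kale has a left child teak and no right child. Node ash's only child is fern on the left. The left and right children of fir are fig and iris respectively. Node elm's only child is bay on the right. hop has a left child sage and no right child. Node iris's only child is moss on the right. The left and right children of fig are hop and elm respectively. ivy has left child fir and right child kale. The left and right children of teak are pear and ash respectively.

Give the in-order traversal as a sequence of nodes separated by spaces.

In-order visits the left subtree, then the node, then the right subtree.
At reed: go left to rye.
  rye is a leaf — visit rye.
Visit reed.
At reed: go right to ivy.
  At ivy: go left to fir.
    At fir: go left to fig.
      At fig: go left to hop.
        At hop: go left to sage.
          At sage: go left to lime.
            lime is a leaf — visit lime.
          Visit sage.
          At sage: no right child.
        Visit hop.
        At hop: no right child.
      Visit fig.
      At fig: go right to elm.
        At elm: no left child.
        Visit elm.
        At elm: go right to bay.
          bay is a leaf — visit bay.
    Visit fir.
    At fir: go right to iris.
      At iris: no left child.
      Visit iris.
      At iris: go right to moss.
        moss is a leaf — visit moss.
  Visit ivy.
  At ivy: go right to kale.
    At kale: go left to teak.
      At teak: go left to pear.
        pear is a leaf — visit pear.
      Visit teak.
      At teak: go right to ash.
        At ash: go left to fern.
          fern is a leaf — visit fern.
        Visit ash.
        At ash: no right child.
    Visit kale.
    At kale: no right child.

rye reed lime sage hop fig elm bay fir iris moss ivy pear teak fern ash kale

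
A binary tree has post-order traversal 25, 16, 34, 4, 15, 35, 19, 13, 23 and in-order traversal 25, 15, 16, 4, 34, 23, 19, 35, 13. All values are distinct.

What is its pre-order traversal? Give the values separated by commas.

23, 15, 25, 4, 16, 34, 13, 19, 35

The last element of post-order is the root; it splits in-order into left and right subtrees.
Root 23: left subtree has 5 nodes {25, 15, 16, 4, 34}, right has 3 {19, 35, 13}.
  Root 15: left subtree has 1 node {25}, right has 3 {16, 4, 34}.
    Root 4: left subtree has 1 node {16}, right has 1 {34}.
  Root 13: left subtree has 2 nodes {19, 35}, right has 0 { }.
    Root 19: left subtree has 0 nodes { }, right has 1 {35}.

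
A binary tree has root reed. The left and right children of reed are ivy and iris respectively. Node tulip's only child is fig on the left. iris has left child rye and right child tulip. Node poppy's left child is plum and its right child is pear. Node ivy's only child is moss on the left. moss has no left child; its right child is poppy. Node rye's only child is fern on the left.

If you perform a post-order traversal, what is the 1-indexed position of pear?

Post-order visits the left subtree, then the right subtree, then the node.
At reed: go left to ivy.
  At ivy: go left to moss.
    At moss: no left child.
    At moss: go right to poppy.
      At poppy: go left to plum.
        plum is a leaf — visit plum.
      At poppy: go right to pear.
        pear is a leaf — visit pear.
      Visit poppy.
    Visit moss.
  At ivy: no right child.
  Visit ivy.
At reed: go right to iris.
  At iris: go left to rye.
    At rye: go left to fern.
      fern is a leaf — visit fern.
    At rye: no right child.
    Visit rye.
  At iris: go right to tulip.
    At tulip: go left to fig.
      fig is a leaf — visit fig.
    At tulip: no right child.
    Visit tulip.
  Visit iris.
Visit reed.
Full post-order sequence: plum, pear, poppy, moss, ivy, fern, rye, fig, tulip, iris, reed.

2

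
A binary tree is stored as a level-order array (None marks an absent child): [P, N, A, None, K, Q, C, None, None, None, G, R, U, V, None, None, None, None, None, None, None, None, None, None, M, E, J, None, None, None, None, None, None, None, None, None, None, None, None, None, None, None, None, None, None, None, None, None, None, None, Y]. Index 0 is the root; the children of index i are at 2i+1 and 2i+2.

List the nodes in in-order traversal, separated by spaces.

In-order visits the left subtree, then the node, then the right subtree.
At P: go left to N.
  At N: no left child.
  Visit N.
  At N: go right to K.
    At K: no left child.
    Visit K.
    At K: go right to G.
      G is a leaf — visit G.
Visit P.
At P: go right to A.
  At A: go left to Q.
    At Q: go left to R.
      At R: no left child.
      Visit R.
      At R: go right to M.
        At M: no left child.
        Visit M.
        At M: go right to Y.
          Y is a leaf — visit Y.
    Visit Q.
    At Q: go right to U.
      At U: go left to E.
        E is a leaf — visit E.
      Visit U.
      At U: go right to J.
        J is a leaf — visit J.
  Visit A.
  At A: go right to C.
    At C: go left to V.
      V is a leaf — visit V.
    Visit C.
    At C: no right child.

N K G P R M Y Q E U J A V C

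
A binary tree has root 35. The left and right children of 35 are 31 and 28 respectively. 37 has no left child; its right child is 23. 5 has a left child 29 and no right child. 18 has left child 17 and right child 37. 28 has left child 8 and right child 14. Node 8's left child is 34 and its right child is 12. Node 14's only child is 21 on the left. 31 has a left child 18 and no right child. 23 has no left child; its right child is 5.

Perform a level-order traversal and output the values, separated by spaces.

35 31 28 18 8 14 17 37 34 12 21 23 5 29

Level-order visits nodes level by level from the root, left to right within each level.
Level 0: 35
Level 1: 31, 28
Level 2: 18, 8, 14
Level 3: 17, 37, 34, 12, 21
Level 4: 23
Level 5: 5
Level 6: 29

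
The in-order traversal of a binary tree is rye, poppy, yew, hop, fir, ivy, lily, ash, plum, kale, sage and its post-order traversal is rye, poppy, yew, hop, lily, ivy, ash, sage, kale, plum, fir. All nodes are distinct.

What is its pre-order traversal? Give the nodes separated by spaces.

fir hop yew poppy rye plum ash ivy lily kale sage

The last element of post-order is the root; it splits in-order into left and right subtrees.
Root fir: left subtree has 4 nodes {rye, poppy, yew, hop}, right has 6 {ivy, lily, ash, plum, kale, sage}.
  Root hop: left subtree has 3 nodes {rye, poppy, yew}, right has 0 { }.
    Root yew: left subtree has 2 nodes {rye, poppy}, right has 0 { }.
      Root poppy: left subtree has 1 node {rye}, right has 0 { }.
  Root plum: left subtree has 3 nodes {ivy, lily, ash}, right has 2 {kale, sage}.
    Root ash: left subtree has 2 nodes {ivy, lily}, right has 0 { }.
      Root ivy: left subtree has 0 nodes { }, right has 1 {lily}.
    Root kale: left subtree has 0 nodes { }, right has 1 {sage}.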